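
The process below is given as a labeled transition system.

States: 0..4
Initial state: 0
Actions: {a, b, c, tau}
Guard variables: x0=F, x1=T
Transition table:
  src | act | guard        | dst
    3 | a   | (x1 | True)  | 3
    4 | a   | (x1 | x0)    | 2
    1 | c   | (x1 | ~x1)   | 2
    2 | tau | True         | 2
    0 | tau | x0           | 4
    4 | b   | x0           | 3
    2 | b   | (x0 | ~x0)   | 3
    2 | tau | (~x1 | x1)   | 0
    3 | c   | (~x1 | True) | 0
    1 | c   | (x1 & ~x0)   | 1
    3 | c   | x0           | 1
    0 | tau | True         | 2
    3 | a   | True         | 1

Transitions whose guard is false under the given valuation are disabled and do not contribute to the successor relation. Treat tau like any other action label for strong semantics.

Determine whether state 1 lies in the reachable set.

Answer: REACHABLE

Working:
After dropping false guards: 10 live edges.
Layer 0: {0}
Layer 1: {2}  now seen {0,2}
Layer 2: {3}  now seen {0,2,3}
Layer 3: {1}  now seen {0,1,2,3}
Reach set: {0,1,2,3}
witness 1: tau·b·a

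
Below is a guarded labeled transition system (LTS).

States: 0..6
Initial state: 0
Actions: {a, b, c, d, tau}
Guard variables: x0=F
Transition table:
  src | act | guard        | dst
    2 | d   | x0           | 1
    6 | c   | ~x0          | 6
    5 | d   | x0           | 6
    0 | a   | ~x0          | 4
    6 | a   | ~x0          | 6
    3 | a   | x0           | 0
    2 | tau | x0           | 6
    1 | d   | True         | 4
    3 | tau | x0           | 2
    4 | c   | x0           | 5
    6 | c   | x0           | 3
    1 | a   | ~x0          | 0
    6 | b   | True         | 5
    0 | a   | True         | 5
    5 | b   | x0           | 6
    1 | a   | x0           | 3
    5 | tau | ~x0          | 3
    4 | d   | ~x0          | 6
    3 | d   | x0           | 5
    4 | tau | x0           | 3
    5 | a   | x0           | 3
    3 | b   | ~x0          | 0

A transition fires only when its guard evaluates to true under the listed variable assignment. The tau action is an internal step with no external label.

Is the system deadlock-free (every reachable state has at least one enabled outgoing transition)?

Answer: DEADLOCK-FREE

Trace:
R = {0,3,4,5,6}
  0: a→4  a→5  [2 out]
  3: b→0  [1 out]
  4: d→6  [1 out]
  5: tau→3  [1 out]
  6: a→6  b→5  c→6  [3 out]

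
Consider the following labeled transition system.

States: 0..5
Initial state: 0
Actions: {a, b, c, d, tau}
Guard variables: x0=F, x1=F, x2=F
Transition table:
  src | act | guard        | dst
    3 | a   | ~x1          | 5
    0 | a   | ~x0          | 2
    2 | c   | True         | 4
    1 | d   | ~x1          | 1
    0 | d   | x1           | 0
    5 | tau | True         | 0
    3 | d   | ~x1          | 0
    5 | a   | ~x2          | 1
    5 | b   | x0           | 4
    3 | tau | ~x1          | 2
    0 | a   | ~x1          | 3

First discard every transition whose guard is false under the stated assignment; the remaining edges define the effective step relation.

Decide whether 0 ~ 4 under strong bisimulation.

Answer: NOT BISIMILAR

Working:
Bisimulation quotient by refinement:
  π0 = {{0,1,2,3,4,5}}
  π1 = {{0},{1},{2},{3},{4},{5}}
stable after 2 split(s): 6 block(s)
[0]={0}  [4]={4}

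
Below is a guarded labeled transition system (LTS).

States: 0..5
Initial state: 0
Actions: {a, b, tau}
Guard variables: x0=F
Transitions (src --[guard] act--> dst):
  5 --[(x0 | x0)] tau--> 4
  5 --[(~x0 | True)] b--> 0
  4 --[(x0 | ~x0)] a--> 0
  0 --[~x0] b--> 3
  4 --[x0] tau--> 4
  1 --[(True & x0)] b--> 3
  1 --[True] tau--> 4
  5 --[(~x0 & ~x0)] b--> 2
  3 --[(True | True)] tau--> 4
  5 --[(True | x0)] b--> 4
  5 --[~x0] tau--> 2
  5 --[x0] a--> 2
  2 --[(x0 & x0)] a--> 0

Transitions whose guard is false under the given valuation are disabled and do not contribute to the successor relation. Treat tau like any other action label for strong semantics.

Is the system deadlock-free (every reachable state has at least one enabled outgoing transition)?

Answer: DEADLOCK-FREE

Analysis:
R = {0,3,4}
  0: b→3  [1 out]
  3: tau→4  [1 out]
  4: a→0  [1 out]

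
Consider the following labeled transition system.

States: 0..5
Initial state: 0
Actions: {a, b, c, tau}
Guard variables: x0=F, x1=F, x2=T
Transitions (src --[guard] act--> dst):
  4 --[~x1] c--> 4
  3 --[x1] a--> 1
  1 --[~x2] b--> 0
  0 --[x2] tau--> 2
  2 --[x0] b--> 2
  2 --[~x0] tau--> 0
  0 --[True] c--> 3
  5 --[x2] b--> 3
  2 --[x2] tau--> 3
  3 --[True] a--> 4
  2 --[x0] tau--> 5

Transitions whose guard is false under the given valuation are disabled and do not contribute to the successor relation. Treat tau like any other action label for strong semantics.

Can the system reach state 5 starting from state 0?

Guard filter leaves 7 enabled edge(s).
depth 0: {0}
depth 1: {2,3}  cumulative {0,2,3}
depth 2: {4}  cumulative {0,2,3,4}
Reachable = {0,2,3,4}

Answer: UNREACHABLE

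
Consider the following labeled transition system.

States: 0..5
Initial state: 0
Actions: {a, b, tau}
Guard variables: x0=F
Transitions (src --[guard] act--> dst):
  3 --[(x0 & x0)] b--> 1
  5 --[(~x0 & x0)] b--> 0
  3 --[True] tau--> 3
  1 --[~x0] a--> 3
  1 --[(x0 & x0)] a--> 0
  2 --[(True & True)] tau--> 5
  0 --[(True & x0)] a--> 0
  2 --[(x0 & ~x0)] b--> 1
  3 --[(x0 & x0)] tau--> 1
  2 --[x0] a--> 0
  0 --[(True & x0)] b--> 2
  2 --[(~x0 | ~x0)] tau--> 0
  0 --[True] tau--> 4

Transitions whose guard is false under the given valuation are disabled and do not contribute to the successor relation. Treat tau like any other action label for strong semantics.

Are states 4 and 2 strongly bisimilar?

Answer: NOT BISIMILAR

Trace:
Refine partition for ~:
  π0 = {{0,1,2,3,4,5}}
  π1 = {{0,2,3},{1},{4,5}}
  π2 = {{0},{1},{2},{3},{4,5}}
Fixed point at round 3; 5 class(es).
class of 4: {4,5}; class of 2: {2}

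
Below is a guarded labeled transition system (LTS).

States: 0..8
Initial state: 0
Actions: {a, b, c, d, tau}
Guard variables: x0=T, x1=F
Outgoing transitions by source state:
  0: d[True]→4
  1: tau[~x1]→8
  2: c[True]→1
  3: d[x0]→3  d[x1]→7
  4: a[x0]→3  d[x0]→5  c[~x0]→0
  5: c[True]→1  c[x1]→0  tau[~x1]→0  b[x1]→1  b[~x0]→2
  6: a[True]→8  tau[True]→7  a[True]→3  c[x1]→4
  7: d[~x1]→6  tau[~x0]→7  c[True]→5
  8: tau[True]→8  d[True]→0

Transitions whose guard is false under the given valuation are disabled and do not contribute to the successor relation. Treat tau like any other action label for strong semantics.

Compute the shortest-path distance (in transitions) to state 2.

Answer: UNREACHABLE

Working:
Layered search for 2:
  L0 = {0}
  L1 = {4}
  L2 = {3,5}
  L3 = {1}
  L4 = {8}
2 never appears.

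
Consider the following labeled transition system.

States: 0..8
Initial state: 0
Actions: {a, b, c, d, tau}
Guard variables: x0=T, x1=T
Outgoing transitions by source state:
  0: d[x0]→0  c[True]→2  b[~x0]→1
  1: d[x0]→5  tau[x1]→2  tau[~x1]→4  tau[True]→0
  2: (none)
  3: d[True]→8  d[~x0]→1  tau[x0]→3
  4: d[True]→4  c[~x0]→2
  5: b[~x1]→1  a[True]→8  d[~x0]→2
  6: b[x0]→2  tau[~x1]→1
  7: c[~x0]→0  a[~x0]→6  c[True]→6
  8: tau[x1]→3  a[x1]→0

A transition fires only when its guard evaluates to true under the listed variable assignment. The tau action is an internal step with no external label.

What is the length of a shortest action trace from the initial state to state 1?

Answer: UNREACHABLE

Working:
BFS to 1:
  L0 = {0}
  L1 = {2}
1 never appears.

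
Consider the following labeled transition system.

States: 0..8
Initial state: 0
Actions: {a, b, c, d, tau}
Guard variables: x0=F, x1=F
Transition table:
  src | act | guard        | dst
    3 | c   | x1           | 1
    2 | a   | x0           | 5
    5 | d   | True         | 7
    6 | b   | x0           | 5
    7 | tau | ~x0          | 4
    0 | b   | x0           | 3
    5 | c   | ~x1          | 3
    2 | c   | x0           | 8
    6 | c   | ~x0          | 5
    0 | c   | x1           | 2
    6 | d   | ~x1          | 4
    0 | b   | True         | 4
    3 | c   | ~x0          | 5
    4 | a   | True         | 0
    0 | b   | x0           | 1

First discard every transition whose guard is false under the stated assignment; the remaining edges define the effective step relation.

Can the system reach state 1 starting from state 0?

Answer: UNREACHABLE

Trace:
8 transition(s) survive guard evaluation.
depth 0: {0}
depth 1: {4}  now seen {0,4}
R = {0,4}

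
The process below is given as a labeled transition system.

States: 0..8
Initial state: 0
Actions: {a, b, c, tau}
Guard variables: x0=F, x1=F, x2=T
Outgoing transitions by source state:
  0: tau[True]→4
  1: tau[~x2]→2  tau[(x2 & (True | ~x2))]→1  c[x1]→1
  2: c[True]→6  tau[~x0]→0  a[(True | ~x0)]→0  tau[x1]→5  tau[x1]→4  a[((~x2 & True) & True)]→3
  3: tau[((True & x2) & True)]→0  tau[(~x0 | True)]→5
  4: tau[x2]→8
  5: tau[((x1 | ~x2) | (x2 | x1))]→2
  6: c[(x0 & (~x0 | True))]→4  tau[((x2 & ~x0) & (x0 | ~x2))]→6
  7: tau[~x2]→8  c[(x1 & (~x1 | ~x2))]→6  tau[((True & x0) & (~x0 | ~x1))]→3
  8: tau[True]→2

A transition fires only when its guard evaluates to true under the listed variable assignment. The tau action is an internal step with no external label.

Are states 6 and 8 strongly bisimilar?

Answer: NOT BISIMILAR

Trace:
Bisimulation quotient by refinement:
  P[0] = {{0,1,2,3,4,5,6,7,8}}
  P[1] = {{0,1,3,4,5,8},{2},{6,7}}
  P[2] = {{0,1,3,4},{2},{5,8},{6,7}}
  P[3] = {{0,1},{2},{3},{4},{5,8},{6,7}}
  P[4] = {{0},{1},{2},{3},{4},{5,8},{6,7}}
stable after 5 split(s): 7 block(s)
[6]={6,7}  [8]={5,8}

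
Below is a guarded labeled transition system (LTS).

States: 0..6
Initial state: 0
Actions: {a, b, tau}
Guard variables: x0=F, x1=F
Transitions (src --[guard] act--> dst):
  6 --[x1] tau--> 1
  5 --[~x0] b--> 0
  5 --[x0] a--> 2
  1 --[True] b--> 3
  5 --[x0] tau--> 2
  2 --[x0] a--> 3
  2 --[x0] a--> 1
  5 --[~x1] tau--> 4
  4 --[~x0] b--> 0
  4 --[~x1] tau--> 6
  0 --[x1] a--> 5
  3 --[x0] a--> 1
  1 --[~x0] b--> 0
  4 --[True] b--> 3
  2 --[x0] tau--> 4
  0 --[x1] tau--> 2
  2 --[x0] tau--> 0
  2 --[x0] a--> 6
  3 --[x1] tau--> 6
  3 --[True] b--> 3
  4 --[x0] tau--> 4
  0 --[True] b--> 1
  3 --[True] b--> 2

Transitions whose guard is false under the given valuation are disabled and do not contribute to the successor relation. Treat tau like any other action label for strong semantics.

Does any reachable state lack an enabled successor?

Answer: DEADLOCK at state 2

Analysis:
Reach set: {0,1,2,3}
  0: b→1  [1 exit(s)]
  1: b→0  b→3  [2 exit(s)]
  2: ∅  [STUCK]
  3: b→2  b→3  [2 exit(s)]
Path to 2: b·b·b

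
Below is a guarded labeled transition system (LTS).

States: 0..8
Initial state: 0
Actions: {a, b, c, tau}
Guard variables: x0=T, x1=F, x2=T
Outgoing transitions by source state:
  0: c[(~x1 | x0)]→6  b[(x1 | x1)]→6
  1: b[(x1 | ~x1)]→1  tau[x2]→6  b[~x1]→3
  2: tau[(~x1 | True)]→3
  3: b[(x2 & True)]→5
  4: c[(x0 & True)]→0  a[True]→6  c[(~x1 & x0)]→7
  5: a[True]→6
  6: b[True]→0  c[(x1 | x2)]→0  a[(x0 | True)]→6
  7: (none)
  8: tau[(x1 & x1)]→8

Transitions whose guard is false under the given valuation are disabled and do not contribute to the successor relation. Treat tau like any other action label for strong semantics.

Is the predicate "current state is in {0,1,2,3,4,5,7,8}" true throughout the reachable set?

Allowed set {0,1,2,3,4,5,7,8}
R = {0,6}
  0: ✓
  6: outside
witness against invariant: c → 6

Answer: INVARIANT VIOLATED at state 6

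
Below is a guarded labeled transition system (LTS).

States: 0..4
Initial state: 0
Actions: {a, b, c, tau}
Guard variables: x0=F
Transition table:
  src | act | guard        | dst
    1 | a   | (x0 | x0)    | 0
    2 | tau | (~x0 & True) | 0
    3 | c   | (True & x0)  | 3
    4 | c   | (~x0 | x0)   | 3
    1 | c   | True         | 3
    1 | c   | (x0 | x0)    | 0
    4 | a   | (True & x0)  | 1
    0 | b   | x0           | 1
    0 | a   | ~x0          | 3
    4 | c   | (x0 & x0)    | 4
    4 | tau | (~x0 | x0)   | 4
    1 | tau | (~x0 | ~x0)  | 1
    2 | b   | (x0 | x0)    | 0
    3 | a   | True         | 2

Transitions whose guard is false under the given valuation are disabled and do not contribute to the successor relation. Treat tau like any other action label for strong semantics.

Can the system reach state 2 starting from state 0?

Answer: REACHABLE

Analysis:
Guard filter leaves 7 enabled edge(s).
Layer 0: {0}
Layer 1: {3}  now seen {0,3}
Layer 2: {2}  now seen {0,2,3}
Reach set: {0,2,3}
witness 2: a·a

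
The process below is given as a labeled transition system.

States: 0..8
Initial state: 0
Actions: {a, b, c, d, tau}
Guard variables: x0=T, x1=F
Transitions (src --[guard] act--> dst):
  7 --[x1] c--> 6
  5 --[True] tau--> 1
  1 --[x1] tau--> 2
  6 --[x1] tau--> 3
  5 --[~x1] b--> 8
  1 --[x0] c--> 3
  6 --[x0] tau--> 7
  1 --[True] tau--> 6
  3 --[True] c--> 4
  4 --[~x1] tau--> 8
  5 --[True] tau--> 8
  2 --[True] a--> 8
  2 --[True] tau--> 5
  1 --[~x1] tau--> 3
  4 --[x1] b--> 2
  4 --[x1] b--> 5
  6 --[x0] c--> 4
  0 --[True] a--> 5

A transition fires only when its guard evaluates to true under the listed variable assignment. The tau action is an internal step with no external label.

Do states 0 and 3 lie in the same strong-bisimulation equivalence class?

Refine partition for ~:
  round 0: {{0,1,2,3,4,5,6,7,8}}
  round 1: {{0},{1,6},{2},{3},{4},{5},{7,8}}
  round 2: {{0},{1},{2},{3},{4},{5},{6},{7,8}}
stable after 3 split(s): 8 block(s)
[0]={0}  [3]={3}

Answer: NOT BISIMILAR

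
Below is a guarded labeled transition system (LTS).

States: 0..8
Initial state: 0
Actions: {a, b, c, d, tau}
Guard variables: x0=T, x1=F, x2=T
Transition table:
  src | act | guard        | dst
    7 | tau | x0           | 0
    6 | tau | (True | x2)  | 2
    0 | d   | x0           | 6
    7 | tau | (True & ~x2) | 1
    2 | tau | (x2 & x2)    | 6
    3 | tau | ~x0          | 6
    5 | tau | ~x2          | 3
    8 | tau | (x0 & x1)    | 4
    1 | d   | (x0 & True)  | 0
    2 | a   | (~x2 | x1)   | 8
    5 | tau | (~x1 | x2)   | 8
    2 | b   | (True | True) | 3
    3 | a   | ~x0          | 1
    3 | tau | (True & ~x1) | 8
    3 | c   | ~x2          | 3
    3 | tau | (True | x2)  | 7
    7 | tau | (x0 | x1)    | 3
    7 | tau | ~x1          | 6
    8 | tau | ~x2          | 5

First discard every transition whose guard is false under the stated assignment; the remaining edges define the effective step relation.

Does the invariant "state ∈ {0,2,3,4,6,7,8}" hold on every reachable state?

Inv-set: {0,2,3,4,6,7,8}
Reach set: {0,2,3,6,7,8}
  0: safe
  2: safe
  3: safe
  6: safe
  7: safe
  8: safe

Answer: INVARIANT HOLDS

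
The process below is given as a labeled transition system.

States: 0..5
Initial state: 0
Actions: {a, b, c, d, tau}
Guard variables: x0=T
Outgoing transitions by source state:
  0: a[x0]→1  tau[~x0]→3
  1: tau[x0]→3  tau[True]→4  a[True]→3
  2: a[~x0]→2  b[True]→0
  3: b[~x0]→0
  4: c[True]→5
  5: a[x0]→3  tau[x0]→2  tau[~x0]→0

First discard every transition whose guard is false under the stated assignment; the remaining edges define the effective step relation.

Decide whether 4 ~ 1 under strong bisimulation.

Compute ~ classes (split until stable):
  π0 = {{0,1,2,3,4,5}}
  π1 = {{0},{1,5},{2},{3},{4}}
  π2 = {{0},{1},{2},{3},{4},{5}}
stable after 3 split(s): 6 block(s)
class of 4: {4}; class of 1: {1}

Answer: NOT BISIMILAR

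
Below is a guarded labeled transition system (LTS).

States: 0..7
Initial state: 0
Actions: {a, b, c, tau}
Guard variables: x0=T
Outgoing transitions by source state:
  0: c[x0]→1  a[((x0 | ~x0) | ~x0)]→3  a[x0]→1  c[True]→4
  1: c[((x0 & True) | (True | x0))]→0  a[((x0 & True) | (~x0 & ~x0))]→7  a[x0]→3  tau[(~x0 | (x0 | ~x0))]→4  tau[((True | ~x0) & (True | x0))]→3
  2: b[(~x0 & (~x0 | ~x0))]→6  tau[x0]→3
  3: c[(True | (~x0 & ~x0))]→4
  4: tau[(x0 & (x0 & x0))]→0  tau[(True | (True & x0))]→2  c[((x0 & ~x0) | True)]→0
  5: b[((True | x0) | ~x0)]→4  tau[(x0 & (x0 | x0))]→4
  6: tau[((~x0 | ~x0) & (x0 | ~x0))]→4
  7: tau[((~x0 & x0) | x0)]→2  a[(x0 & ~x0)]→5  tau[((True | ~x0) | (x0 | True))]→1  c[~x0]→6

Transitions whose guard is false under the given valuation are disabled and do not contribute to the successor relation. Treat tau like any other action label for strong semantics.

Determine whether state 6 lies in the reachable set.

After dropping false guards: 18 live edges.
depth 0: {0}
depth 1: {1,3,4}  total {0,1,3,4}
depth 2: {2,7}  total {0,1,2,3,4,7}
R = {0,1,2,3,4,7}

Answer: UNREACHABLE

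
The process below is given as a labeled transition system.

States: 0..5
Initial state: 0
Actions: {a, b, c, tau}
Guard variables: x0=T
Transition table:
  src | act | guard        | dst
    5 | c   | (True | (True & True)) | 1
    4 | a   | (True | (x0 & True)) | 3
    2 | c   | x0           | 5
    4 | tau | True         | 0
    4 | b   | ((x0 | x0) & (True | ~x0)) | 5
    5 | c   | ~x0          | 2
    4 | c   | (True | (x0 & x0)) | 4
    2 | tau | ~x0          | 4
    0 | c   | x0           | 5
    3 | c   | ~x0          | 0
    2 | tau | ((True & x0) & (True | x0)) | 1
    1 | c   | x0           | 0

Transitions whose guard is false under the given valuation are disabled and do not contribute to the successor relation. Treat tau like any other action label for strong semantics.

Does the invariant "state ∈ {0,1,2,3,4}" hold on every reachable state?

Inv-set: {0,1,2,3,4}
Reachable = {0,1,5}
  0: ok
  1: ok
  5: outside
reach 5 via c — violates

Answer: INVARIANT VIOLATED at state 5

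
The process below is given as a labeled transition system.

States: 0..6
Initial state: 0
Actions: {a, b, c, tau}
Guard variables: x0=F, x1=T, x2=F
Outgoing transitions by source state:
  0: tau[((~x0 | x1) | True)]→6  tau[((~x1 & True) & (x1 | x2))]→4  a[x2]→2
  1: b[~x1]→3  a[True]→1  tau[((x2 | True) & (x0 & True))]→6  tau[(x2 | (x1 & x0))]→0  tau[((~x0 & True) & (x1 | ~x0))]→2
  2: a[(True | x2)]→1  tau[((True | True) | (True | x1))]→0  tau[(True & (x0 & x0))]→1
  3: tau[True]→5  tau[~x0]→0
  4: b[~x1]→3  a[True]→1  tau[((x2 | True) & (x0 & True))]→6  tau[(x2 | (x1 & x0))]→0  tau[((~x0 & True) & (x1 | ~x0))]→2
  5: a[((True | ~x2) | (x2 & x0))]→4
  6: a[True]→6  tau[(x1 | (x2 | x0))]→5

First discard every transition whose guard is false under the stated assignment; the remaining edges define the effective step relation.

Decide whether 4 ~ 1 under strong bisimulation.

Bisimulation quotient by refinement:
  round 0: {{0,1,2,3,4,5,6}}
  round 1: {{0,3},{1,2,4,6},{5}}
  round 2: {{0},{1,4},{2},{3},{5},{6}}
stable after 3 split(s): 6 block(s)
class of 4: {1,4}; class of 1: {1,4}

Answer: BISIMILAR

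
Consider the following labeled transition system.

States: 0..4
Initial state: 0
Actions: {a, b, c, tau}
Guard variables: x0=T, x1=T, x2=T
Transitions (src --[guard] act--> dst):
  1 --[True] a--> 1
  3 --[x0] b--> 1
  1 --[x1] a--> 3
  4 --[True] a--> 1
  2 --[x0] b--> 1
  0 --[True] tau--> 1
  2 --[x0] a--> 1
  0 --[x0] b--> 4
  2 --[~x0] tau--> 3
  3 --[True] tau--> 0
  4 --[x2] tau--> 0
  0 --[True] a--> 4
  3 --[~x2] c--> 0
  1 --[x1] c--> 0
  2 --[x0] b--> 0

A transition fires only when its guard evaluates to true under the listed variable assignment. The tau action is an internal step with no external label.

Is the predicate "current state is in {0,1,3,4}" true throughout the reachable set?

Answer: INVARIANT HOLDS

Trace:
Inv-set: {0,1,3,4}
R = {0,1,3,4}
  0: ✓
  1: ✓
  3: ✓
  4: ✓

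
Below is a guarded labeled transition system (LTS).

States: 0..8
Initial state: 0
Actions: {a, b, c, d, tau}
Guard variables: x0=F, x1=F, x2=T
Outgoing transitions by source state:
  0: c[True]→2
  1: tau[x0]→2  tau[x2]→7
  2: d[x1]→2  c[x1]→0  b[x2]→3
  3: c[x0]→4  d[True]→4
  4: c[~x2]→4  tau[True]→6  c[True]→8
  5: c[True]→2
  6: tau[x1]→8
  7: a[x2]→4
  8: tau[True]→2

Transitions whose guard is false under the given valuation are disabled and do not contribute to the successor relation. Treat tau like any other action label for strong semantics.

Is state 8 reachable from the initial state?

9 transition(s) survive guard evaluation.
Layer 0: {0}
Layer 1: {2}  total {0,2}
Layer 2: {3}  total {0,2,3}
Layer 3: {4}  total {0,2,3,4}
Layer 4: {6,8}  total {0,2,3,4,6,8}
Reachable = {0,2,3,4,6,8}
trace reaching 8: c·b·d·c

Answer: REACHABLE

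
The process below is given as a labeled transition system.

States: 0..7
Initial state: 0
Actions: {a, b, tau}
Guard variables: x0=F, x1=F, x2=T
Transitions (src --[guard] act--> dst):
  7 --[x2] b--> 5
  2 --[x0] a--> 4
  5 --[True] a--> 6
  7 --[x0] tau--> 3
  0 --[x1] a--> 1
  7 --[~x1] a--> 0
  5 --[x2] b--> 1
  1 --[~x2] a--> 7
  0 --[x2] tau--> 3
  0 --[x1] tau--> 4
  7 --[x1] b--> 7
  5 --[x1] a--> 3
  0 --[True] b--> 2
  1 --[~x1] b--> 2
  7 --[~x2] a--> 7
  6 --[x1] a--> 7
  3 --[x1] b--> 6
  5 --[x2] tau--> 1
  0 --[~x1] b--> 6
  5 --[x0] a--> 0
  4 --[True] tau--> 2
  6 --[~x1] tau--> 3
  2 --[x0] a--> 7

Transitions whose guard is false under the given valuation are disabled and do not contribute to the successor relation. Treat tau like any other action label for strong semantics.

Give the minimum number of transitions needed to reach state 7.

Answer: UNREACHABLE

Working:
BFS to 7:
  L0 = {0}
  L1 = {2,3,6}
7 never appears.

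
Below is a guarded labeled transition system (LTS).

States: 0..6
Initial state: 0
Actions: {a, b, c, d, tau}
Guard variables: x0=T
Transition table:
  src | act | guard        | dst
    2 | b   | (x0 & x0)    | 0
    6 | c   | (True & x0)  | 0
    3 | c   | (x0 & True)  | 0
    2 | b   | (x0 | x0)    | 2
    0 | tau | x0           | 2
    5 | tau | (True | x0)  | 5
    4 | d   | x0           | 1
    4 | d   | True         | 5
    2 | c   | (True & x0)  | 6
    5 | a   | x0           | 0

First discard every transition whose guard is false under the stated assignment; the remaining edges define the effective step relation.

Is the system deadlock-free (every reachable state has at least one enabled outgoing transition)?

Reachable = {0,2,6}
  0: tau→2  [1 exit(s)]
  2: b→0  b→2  c→6  [3 exit(s)]
  6: c→0  [1 exit(s)]

Answer: DEADLOCK-FREE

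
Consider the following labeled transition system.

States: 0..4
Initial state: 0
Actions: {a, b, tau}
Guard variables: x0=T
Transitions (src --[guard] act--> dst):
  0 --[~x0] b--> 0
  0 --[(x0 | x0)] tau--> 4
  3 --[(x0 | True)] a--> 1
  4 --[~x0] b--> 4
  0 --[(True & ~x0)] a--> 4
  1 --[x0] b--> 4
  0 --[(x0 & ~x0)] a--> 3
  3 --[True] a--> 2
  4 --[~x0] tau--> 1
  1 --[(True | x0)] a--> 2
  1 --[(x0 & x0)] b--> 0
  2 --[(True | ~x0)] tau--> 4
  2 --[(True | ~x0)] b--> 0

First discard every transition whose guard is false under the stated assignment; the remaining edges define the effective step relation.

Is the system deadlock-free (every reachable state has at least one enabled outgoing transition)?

Answer: DEADLOCK at state 4

Analysis:
R = {0,4}
  0: tau→4  [1 exit(s)]
  4: ∅  [deadlock]
trace reaching 4: tau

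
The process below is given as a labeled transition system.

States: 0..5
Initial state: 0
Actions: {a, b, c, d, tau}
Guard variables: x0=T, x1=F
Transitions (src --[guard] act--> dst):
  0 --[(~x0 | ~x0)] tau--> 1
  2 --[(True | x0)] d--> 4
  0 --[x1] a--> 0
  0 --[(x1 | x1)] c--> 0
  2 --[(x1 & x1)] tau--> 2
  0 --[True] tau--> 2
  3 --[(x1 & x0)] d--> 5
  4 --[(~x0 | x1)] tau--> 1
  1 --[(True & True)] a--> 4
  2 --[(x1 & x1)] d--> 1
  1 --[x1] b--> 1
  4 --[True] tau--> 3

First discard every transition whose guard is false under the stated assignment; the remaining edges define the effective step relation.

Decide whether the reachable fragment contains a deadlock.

Answer: DEADLOCK at state 3

Analysis:
Reachable = {0,2,3,4}
  0: tau→2  [1 exit(s)]
  2: d→4  [1 exit(s)]
  3: ∅  [STUCK]
  4: tau→3  [1 exit(s)]
trace reaching 3: tau·d·tau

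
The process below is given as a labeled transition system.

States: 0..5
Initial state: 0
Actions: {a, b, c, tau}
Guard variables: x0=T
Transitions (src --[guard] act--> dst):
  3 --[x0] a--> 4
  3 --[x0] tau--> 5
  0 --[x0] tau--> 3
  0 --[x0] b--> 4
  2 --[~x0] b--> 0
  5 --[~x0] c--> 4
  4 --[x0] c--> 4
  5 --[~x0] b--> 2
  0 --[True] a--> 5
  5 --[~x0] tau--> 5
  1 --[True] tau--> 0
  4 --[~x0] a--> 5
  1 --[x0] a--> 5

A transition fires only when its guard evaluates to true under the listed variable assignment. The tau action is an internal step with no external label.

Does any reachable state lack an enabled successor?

Answer: DEADLOCK at state 5

Analysis:
Reach set: {0,3,4,5}
  0: a→5  b→4  tau→3  [deg 3]
  3: a→4  tau→5  [deg 2]
  4: c→4  [deg 1]
  5: ∅  [no exit]
trace reaching 5: a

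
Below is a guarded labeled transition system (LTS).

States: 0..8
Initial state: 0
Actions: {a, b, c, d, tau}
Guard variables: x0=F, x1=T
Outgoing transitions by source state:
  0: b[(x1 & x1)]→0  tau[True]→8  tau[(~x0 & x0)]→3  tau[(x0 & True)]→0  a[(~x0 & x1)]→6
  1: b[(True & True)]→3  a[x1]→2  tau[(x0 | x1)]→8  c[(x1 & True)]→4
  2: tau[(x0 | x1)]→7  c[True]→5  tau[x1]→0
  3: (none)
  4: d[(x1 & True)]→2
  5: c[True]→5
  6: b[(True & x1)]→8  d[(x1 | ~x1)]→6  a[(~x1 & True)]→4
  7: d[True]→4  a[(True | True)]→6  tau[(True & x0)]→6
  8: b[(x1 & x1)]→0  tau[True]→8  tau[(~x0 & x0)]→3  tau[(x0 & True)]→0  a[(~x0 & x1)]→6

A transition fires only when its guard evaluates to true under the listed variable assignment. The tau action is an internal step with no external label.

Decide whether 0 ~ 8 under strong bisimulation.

Compute ~ classes (split until stable):
  π0 = {{0,1,2,3,4,5,6,7,8}}
  π1 = {{0,8},{1},{2},{3},{4},{5},{6},{7}}
8 equivalence class(es) (converged in 2)
[0]={0,8}  [8]={0,8}

Answer: BISIMILAR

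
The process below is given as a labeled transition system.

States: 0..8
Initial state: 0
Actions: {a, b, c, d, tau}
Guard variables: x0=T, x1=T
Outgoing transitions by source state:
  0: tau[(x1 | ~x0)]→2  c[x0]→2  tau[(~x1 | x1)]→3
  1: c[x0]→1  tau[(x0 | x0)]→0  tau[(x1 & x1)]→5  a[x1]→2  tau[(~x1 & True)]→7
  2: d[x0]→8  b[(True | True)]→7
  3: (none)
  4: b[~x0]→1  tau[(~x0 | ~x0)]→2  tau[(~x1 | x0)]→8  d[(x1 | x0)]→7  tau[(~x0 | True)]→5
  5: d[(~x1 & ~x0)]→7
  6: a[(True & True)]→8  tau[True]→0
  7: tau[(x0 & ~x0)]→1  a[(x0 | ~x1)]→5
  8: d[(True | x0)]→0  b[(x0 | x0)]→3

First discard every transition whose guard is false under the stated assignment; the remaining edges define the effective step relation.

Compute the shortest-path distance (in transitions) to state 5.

Answer: 3

Working:
Breadth-first toward 5:
  L0 = {0}
  L1 = {2,3}
  L2 = {7,8}
  L3 = {5}
depth(5)=3, e.g. c·b·a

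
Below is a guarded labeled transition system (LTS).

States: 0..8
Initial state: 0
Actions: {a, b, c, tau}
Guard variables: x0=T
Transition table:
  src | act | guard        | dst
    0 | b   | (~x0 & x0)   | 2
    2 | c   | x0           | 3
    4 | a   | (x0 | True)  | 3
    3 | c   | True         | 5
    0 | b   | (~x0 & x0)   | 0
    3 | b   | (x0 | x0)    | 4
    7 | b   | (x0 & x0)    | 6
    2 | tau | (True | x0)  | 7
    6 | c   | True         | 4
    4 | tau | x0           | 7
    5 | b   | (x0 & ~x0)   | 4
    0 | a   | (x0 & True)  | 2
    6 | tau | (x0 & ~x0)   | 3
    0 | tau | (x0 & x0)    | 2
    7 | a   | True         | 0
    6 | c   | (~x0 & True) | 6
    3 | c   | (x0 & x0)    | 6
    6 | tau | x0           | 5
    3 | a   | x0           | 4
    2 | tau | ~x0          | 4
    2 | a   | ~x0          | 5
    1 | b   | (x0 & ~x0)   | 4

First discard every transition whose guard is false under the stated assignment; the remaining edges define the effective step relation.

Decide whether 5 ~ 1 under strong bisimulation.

Answer: BISIMILAR

Working:
Bisimulation quotient by refinement:
  P[0] = {{0,1,2,3,4,5,6,7,8}}
  P[1] = {{0,4},{1,5,8},{2,6},{3},{7}}
  P[2] = {{0},{1,5,8},{2},{3},{4},{6},{7}}
Fixed point at round 3; 7 class(es).
[5]={1,5,8}  [1]={1,5,8}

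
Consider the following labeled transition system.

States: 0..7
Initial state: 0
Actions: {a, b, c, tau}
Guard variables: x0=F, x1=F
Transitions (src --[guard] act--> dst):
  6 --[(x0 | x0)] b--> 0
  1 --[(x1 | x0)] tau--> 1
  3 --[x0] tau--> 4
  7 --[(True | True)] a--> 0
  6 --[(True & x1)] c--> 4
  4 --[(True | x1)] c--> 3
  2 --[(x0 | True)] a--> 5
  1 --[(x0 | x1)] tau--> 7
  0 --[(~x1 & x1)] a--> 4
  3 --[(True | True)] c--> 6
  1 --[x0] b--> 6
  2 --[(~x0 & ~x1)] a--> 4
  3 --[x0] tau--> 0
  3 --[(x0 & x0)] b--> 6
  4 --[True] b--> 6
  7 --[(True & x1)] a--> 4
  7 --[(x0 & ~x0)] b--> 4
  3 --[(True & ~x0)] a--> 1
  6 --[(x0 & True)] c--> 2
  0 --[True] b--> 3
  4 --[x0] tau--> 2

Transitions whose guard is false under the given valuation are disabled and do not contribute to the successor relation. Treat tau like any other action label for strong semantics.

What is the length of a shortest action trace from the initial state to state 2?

Answer: UNREACHABLE

Working:
Layered search for 2:
  L0 = {0}
  L1 = {3}
  L2 = {1,6}
2 never appears.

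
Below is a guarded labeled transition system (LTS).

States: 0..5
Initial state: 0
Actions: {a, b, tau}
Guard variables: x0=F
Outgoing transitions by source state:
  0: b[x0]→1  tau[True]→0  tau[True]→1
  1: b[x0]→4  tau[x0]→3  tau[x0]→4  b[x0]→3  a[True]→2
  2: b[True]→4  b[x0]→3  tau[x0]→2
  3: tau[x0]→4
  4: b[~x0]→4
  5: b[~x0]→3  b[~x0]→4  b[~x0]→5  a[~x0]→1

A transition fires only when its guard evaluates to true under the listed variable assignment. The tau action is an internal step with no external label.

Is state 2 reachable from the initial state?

9 transition(s) survive guard evaluation.
depth 0: {0}
depth 1: {1}  total {0,1}
depth 2: {2}  total {0,1,2}
depth 3: {4}  total {0,1,2,4}
R = {0,1,2,4}
witness 2: tau·a

Answer: REACHABLE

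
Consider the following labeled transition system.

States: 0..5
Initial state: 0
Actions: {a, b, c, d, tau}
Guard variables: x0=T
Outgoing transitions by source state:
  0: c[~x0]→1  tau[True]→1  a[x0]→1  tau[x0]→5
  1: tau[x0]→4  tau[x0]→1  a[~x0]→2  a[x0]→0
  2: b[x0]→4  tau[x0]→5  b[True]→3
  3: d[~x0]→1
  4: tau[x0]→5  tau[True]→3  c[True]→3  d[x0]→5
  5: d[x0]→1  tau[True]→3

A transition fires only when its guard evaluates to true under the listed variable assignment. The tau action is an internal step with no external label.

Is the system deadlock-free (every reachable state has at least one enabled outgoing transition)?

Answer: DEADLOCK at state 3

Analysis:
Reach set: {0,1,3,4,5}
  0: a→1  tau→1  tau→5  [3 out]
  1: a→0  tau→1  tau→4  [3 out]
  3: ∅  [deadlock]
  4: c→3  d→5  tau→3  tau→5  [4 out]
  5: d→1  tau→3  [2 out]
trace reaching 3: tau·tau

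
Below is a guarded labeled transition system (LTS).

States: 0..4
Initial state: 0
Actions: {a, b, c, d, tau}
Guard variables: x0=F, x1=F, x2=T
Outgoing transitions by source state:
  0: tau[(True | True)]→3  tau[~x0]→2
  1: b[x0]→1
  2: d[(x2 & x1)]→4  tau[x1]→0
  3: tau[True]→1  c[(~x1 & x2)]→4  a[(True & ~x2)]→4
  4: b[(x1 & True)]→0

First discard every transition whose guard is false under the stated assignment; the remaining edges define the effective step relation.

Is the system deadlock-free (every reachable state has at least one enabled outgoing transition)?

Answer: DEADLOCK at state 1

Working:
Reach set: {0,1,2,3,4}
  0: tau→2  tau→3  [2 exit(s)]
  1: ∅  [deadlock]
  2: ∅  [deadlock]
  3: c→4  tau→1  [2 exit(s)]
  4: ∅  [deadlock]
trace reaching 1: tau·tau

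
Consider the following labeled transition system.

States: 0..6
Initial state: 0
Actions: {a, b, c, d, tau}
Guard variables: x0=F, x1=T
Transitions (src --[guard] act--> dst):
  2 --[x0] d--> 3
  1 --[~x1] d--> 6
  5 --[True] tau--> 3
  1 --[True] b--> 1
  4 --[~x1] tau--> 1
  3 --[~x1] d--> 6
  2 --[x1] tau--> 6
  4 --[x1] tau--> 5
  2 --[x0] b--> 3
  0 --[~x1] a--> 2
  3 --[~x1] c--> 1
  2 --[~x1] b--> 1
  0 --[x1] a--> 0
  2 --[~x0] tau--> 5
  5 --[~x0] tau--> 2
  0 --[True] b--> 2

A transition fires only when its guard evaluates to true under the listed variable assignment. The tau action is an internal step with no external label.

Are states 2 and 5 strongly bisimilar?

Answer: BISIMILAR

Working:
Compute ~ classes (split until stable):
  P[0] = {{0,1,2,3,4,5,6}}
  P[1] = {{0},{1},{2,4,5},{3,6}}
  P[2] = {{0},{1},{2,5},{3,6},{4}}
stable after 3 split(s): 5 block(s)
class of 2: {2,5}; class of 5: {2,5}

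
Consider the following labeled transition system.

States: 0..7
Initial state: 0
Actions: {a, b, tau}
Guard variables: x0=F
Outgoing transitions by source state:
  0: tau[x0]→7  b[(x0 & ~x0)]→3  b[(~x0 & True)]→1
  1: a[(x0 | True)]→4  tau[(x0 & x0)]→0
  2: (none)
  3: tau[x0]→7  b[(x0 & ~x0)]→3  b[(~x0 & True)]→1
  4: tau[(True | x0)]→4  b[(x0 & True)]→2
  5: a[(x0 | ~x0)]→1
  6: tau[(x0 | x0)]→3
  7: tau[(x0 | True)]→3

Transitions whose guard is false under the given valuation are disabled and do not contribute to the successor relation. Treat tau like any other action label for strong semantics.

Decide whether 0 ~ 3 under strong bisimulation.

Answer: BISIMILAR

Trace:
Bisimulation quotient by refinement:
  round 0: {{0,1,2,3,4,5,6,7}}
  round 1: {{0,3},{1,5},{2,6},{4,7}}
  round 2: {{0,3},{1},{2,6},{4},{5},{7}}
Fixed point at round 3; 6 class(es).
0∈{0,3}, 3∈{0,3}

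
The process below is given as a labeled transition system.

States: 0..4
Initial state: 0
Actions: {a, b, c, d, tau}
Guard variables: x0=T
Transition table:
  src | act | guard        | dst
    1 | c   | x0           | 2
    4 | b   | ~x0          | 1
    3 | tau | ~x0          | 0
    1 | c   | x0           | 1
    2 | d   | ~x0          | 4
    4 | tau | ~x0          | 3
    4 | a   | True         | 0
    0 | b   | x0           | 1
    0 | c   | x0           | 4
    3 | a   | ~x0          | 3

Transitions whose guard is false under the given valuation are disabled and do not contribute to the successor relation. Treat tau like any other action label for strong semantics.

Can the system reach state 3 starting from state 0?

Answer: UNREACHABLE

Trace:
Guard filter leaves 5 enabled edge(s).
L0 = {0}
L1 = {1,4}  total {0,1,4}
L2 = {2}  total {0,1,2,4}
R = {0,1,2,4}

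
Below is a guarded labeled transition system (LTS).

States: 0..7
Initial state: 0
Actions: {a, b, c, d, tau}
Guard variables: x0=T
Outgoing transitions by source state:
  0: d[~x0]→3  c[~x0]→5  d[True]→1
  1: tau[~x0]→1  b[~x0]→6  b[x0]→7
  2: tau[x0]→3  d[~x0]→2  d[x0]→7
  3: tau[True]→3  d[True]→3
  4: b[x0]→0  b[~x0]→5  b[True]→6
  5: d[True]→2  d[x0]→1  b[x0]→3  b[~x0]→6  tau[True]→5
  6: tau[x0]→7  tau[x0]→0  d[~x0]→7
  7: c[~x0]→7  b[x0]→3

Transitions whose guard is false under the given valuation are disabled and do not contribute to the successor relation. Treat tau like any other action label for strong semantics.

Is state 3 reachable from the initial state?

Answer: REACHABLE

Trace:
15 transition(s) survive guard evaluation.
depth 0: {0}
depth 1: {1}  total {0,1}
depth 2: {7}  total {0,1,7}
depth 3: {3}  total {0,1,3,7}
Reachable = {0,1,3,7}
witness 3: d·b·b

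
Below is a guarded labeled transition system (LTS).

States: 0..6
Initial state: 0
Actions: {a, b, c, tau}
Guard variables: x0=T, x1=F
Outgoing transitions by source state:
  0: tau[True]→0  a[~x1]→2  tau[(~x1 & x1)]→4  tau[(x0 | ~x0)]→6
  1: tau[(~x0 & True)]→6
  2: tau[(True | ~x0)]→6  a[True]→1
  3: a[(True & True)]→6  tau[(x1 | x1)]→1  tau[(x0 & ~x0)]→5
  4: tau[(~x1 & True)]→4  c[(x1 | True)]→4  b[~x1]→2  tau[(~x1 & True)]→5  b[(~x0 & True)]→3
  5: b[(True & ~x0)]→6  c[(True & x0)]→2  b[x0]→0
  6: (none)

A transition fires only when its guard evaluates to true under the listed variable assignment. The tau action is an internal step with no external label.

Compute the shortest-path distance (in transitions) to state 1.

Breadth-first toward 1:
  Layer 0: {0}
  Layer 1: {2,6}
  Layer 2: {1}
depth(1)=2, e.g. a·a

Answer: 2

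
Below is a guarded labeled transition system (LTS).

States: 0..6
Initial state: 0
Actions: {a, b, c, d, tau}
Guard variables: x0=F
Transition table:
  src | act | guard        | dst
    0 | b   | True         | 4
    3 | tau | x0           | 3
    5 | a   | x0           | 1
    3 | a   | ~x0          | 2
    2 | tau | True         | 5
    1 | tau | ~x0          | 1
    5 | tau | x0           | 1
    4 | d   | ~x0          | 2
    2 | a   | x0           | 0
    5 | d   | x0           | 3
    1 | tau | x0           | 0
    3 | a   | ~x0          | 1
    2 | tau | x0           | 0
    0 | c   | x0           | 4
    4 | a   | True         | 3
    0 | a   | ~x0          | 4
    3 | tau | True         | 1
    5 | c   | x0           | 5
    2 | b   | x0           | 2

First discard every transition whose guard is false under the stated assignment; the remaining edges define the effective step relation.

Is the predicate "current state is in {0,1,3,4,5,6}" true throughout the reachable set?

Inv-set: {0,1,3,4,5,6}
R = {0,1,2,3,4,5}
  0: ok
  1: ok
  2: outside
  3: ok
  4: ok
  5: ok
witness against invariant: b·d → 2

Answer: INVARIANT VIOLATED at state 2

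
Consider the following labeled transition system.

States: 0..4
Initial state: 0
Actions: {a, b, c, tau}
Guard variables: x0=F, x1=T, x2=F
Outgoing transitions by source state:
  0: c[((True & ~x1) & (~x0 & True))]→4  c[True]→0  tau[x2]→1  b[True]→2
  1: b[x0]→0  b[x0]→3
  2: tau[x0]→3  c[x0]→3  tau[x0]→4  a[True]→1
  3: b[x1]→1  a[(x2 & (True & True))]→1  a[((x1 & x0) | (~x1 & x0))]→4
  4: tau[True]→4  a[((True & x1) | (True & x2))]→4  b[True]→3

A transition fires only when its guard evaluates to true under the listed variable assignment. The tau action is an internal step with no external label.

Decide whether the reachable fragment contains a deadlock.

Answer: DEADLOCK at state 1

Analysis:
Reachable = {0,1,2}
  0: b→2  c→0  [deg 2]
  1: ∅  [no exit]
  2: a→1  [deg 1]
Path to 1: b·a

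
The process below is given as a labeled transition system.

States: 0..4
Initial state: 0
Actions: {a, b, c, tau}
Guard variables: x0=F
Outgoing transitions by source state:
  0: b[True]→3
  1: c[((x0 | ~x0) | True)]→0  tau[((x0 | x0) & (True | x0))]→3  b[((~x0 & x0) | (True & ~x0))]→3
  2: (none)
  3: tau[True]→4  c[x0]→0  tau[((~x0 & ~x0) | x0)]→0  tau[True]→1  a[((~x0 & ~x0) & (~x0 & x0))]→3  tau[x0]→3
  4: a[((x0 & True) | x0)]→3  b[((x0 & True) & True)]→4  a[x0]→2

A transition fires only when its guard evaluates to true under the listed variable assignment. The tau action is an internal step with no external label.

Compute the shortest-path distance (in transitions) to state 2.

Layered search for 2:
  L0 = {0}
  L1 = {3}
  L2 = {1,4}
2 never appears.

Answer: UNREACHABLE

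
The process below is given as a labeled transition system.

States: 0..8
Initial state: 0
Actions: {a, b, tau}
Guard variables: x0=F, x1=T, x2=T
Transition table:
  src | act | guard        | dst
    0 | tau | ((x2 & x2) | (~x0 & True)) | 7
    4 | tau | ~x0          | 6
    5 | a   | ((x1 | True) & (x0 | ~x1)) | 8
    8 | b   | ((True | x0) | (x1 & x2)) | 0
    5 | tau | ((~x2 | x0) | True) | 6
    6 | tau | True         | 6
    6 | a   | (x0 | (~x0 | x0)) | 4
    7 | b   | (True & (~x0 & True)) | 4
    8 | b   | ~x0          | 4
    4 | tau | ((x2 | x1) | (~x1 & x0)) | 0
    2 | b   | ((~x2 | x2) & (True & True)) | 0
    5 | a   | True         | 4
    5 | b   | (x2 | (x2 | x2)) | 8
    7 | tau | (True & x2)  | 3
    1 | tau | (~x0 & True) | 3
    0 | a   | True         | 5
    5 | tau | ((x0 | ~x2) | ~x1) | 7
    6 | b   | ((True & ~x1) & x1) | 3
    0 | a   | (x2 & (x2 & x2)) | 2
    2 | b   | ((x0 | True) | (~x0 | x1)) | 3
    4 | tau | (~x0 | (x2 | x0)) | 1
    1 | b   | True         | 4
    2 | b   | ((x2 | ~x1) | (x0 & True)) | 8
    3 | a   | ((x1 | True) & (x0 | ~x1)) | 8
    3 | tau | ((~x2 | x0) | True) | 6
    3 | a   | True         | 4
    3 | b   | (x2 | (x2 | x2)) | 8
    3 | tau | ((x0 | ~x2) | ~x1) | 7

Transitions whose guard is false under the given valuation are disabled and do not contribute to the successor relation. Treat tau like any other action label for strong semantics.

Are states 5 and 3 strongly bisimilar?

Answer: BISIMILAR

Analysis:
Refine partition for ~:
  P[0] = {{0,1,2,3,4,5,6,7,8}}
  P[1] = {{0,6},{1,7},{2,8},{3,5},{4}}
  P[2] = {{0},{1,7},{2},{3,5},{4},{6},{8}}
stable after 3 split(s): 7 block(s)
[5]={3,5}  [3]={3,5}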